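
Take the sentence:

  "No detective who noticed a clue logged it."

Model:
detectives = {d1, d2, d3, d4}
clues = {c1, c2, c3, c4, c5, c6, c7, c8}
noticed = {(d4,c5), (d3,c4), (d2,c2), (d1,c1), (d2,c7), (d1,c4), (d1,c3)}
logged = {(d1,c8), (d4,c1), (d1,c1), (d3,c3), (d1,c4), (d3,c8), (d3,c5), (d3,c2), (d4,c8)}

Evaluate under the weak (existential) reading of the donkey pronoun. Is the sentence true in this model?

"it" takes "a clue" as antecedent — a donkey pronoun bound across the clause boundary.
Truth condition: for no (d,c) with noticed(d,c) does logged(d,c) hold.
Restrictor pairs — does the scope hold? (d1,c1):holds  (d1,c3):fails  (d1,c4):holds  (d2,c2):fails  (d2,c7):fails  (d3,c4):fails  (d4,c5):fails
Scope holds for 2 pair(s), so the sentence is false.

False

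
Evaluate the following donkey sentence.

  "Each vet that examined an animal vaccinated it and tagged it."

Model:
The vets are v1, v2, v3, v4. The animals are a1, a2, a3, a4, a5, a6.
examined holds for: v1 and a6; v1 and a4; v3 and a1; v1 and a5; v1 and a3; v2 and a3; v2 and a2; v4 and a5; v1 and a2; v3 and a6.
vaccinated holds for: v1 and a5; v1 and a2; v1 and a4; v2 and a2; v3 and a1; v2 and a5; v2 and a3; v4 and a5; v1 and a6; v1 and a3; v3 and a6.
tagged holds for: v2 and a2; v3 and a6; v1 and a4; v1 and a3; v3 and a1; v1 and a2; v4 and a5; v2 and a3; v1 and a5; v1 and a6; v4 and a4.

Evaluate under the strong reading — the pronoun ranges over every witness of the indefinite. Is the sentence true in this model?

True

"it" takes "an animal" as antecedent — a donkey pronoun bound across the clause boundary.
Strong reading: for every (v,a) with examined(v,a), vaccinated(v,a) ∧ tagged(v,a).
Restrictor pairs: (v1,a2) ✓  (v1,a3) ✓  (v1,a4) ✓  (v1,a5) ✓  (v1,a6) ✓  (v2,a2) ✓  (v2,a3) ✓  (v3,a1) ✓  (v3,a6) ✓  (v4,a5) ✓
Every restrictor pair satisfies the scope.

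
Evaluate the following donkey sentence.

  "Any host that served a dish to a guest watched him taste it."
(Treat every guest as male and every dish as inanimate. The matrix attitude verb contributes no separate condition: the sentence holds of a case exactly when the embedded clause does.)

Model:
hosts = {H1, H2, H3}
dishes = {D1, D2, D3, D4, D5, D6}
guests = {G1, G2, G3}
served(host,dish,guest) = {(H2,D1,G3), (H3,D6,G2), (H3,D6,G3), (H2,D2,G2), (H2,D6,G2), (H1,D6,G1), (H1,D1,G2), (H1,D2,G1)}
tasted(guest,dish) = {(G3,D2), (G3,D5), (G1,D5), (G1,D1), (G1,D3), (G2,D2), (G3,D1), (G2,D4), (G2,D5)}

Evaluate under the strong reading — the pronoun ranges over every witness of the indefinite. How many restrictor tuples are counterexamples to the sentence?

6

"him" takes "a guest" as antecedent and "it" takes "a dish"; both are donkey pronouns co-varying with the restrictor.
Strong reading: for every (h,d,g) with served(h,d,g), tasted(g,d).
Restrictor triples: (H1,D1,G2)→tasted(G2,D1) ✗  (H1,D2,G1)→tasted(G1,D2) ✗  (H1,D6,G1)→tasted(G1,D6) ✗  (H2,D1,G3)→tasted(G3,D1) ✓  (H2,D2,G2)→tasted(G2,D2) ✓  (H2,D6,G2)→tasted(G2,D6) ✗  (H3,D6,G2)→tasted(G2,D6) ✗  (H3,D6,G3)→tasted(G3,D6) ✗
Counterexamples (restrictor triples failing the scope): 6.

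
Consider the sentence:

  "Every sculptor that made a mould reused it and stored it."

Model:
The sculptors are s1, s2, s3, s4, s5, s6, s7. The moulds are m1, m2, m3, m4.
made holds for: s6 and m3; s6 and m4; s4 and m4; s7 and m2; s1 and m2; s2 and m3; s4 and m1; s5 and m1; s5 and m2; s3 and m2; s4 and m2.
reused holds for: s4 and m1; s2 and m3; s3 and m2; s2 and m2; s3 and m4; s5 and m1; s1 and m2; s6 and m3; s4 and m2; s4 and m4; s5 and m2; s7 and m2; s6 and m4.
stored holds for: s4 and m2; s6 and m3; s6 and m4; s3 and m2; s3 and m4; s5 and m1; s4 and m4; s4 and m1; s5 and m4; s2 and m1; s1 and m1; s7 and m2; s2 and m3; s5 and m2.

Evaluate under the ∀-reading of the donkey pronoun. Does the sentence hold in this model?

False

"it" takes "a mould" as antecedent — a donkey pronoun bound across the clause boundary.
Strong reading: for every (s,m) with made(s,m), reused(s,m) ∧ stored(s,m).
Restrictor pairs: (s1,m2) ✗  (s2,m3) ✓  (s3,m2) ✓  (s4,m1) ✓  (s4,m2) ✓  (s4,m4) ✓  (s5,m1) ✓  (s5,m2) ✓  (s6,m3) ✓  (s6,m4) ✓  (s7,m2) ✓
Counterexample: (s1,m2) is in made but fails the scope.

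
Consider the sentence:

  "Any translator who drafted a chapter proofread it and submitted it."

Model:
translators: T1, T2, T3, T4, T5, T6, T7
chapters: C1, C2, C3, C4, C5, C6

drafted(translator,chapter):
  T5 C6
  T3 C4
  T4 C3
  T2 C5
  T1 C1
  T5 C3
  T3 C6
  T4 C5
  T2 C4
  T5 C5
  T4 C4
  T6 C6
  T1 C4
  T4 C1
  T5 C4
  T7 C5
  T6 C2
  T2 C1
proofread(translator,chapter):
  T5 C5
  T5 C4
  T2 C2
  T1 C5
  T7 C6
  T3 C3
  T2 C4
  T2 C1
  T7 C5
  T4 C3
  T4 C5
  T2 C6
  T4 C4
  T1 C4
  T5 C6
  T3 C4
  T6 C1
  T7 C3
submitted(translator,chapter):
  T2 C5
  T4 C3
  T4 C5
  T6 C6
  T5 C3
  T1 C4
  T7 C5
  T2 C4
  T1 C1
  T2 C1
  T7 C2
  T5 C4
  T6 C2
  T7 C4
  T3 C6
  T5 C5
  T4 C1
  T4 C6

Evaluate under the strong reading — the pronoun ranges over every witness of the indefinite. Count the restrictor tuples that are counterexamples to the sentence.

10

"it" takes "a chapter" as antecedent — a donkey pronoun bound across the clause boundary.
Strong reading: for every (t,c) with drafted(t,c), proofread(t,c) ∧ submitted(t,c).
Restrictor pairs: (T1,C1) ✗  (T1,C4) ✓  (T2,C1) ✓  (T2,C4) ✓  (T2,C5) ✗  (T3,C4) ✗  (T3,C6) ✗  (T4,C1) ✗  (T4,C3) ✓  (T4,C4) ✗  (T4,C5) ✓  (T5,C3) ✗  (T5,C4) ✓  (T5,C5) ✓  (T5,C6) ✗  (T6,C2) ✗  (T6,C6) ✗  (T7,C5) ✓
Counterexamples (restrictor pairs failing the scope): 10.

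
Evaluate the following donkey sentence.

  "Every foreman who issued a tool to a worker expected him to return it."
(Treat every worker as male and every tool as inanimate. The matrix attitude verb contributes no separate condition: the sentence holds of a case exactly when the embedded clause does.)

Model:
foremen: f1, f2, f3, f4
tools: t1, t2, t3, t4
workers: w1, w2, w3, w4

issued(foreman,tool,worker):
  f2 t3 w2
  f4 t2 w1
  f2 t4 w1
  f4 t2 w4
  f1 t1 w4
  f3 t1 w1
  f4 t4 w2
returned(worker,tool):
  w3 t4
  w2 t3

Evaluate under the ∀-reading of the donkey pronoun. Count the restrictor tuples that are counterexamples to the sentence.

6

"him" takes "a worker" as antecedent and "it" takes "a tool"; both are donkey pronouns co-varying with the restrictor.
Strong reading: for every (f,t,w) with issued(f,t,w), returned(w,t).
Restrictor triples: (f1,t1,w4)→returned(w4,t1) ✗  (f2,t3,w2)→returned(w2,t3) ✓  (f2,t4,w1)→returned(w1,t4) ✗  (f3,t1,w1)→returned(w1,t1) ✗  (f4,t2,w1)→returned(w1,t2) ✗  (f4,t2,w4)→returned(w4,t2) ✗  (f4,t4,w2)→returned(w2,t4) ✗
Counterexamples (restrictor triples failing the scope): 6.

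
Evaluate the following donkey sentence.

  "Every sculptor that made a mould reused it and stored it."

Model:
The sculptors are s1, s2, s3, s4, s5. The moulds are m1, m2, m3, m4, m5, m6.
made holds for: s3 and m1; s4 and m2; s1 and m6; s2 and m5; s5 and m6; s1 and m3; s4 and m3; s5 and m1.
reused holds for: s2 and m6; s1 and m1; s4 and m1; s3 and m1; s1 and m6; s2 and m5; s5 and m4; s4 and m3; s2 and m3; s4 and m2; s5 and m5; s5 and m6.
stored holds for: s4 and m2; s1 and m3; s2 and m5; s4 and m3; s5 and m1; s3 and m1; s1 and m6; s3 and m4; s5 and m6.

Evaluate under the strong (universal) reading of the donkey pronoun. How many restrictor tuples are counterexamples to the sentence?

"it" takes "a mould" as antecedent — a donkey pronoun bound across the clause boundary.
Strong reading: for every (s,m) with made(s,m), reused(s,m) ∧ stored(s,m).
Restrictor pairs: (s1,m3) ✗  (s1,m6) ✓  (s2,m5) ✓  (s3,m1) ✓  (s4,m2) ✓  (s4,m3) ✓  (s5,m1) ✗  (s5,m6) ✓
Counterexamples (restrictor pairs failing the scope): 2.

2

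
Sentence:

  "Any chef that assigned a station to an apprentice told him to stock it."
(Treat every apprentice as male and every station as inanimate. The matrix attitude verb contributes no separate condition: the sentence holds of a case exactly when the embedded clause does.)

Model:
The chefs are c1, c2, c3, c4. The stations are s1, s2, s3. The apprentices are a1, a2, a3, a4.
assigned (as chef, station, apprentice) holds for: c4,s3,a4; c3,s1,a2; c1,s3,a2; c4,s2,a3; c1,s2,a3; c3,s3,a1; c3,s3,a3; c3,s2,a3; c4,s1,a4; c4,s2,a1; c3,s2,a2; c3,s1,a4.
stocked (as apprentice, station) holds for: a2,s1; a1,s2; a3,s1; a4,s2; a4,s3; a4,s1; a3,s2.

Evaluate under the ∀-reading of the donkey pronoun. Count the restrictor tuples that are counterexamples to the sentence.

"him" takes "an apprentice" as antecedent and "it" takes "a station"; both are donkey pronouns co-varying with the restrictor.
Strong reading: for every (c,s,a) with assigned(c,s,a), stocked(a,s).
Restrictor triples: (c1,s2,a3)→stocked(a3,s2) ✓  (c1,s3,a2)→stocked(a2,s3) ✗  (c3,s1,a2)→stocked(a2,s1) ✓  (c3,s1,a4)→stocked(a4,s1) ✓  (c3,s2,a2)→stocked(a2,s2) ✗  (c3,s2,a3)→stocked(a3,s2) ✓  (c3,s3,a1)→stocked(a1,s3) ✗  (c3,s3,a3)→stocked(a3,s3) ✗  (c4,s1,a4)→stocked(a4,s1) ✓  (c4,s2,a1)→stocked(a1,s2) ✓  (c4,s2,a3)→stocked(a3,s2) ✓  (c4,s3,a4)→stocked(a4,s3) ✓
Counterexamples (restrictor triples failing the scope): 4.

4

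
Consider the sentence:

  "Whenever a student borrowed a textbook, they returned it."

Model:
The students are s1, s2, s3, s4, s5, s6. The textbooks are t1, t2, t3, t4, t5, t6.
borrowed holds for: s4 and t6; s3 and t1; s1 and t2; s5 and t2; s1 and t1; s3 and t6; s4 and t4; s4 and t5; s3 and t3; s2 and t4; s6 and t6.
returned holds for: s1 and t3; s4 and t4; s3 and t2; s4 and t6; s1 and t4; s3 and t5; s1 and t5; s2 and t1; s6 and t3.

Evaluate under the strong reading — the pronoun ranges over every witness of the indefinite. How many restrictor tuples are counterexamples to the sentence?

"it" takes "a textbook" as antecedent — a donkey pronoun bound across the clause boundary.
Strong reading: for every (s,t) with borrowed(s,t), returned(s,t).
Restrictor pairs: (s1,t1) ✗  (s1,t2) ✗  (s2,t4) ✗  (s3,t1) ✗  (s3,t3) ✗  (s3,t6) ✗  (s4,t4) ✓  (s4,t5) ✗  (s4,t6) ✓  (s5,t2) ✗  (s6,t6) ✗
Counterexamples (restrictor pairs failing the scope): 9.

9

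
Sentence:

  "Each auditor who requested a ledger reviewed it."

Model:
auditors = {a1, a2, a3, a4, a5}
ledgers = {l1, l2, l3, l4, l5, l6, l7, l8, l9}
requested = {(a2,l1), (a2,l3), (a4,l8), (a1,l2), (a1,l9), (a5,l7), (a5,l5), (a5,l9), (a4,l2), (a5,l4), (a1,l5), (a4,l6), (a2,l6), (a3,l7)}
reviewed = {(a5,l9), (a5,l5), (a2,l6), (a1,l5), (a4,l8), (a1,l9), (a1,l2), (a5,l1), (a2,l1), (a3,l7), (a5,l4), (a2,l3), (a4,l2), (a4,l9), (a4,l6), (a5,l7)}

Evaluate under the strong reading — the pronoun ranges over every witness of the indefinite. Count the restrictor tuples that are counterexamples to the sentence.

0

"it" takes "a ledger" as antecedent — a donkey pronoun bound across the clause boundary.
Strong reading: for every (a,l) with requested(a,l), reviewed(a,l).
Restrictor pairs: (a1,l2) ✓  (a1,l5) ✓  (a1,l9) ✓  (a2,l1) ✓  (a2,l3) ✓  (a2,l6) ✓  (a3,l7) ✓  (a4,l2) ✓  (a4,l6) ✓  (a4,l8) ✓  (a5,l4) ✓  (a5,l5) ✓  (a5,l7) ✓  (a5,l9) ✓
Counterexamples (restrictor pairs failing the scope): 0.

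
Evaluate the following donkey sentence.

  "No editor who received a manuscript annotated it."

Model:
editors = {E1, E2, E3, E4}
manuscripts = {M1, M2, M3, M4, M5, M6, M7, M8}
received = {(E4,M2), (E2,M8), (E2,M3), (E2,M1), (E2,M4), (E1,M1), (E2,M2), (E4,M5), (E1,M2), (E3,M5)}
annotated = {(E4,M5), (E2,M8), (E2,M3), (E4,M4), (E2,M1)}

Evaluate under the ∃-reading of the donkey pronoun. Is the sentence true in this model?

"it" takes "a manuscript" as antecedent — a donkey pronoun bound across the clause boundary.
Truth condition: for no (e,m) with received(e,m) does annotated(e,m) hold.
Restrictor pairs — does the scope hold? (E1,M1):fails  (E1,M2):fails  (E2,M1):holds  (E2,M2):fails  (E2,M3):holds  (E2,M4):fails  (E2,M8):holds  (E3,M5):fails  (E4,M2):fails  (E4,M5):holds
Scope holds for 4 pair(s), so the sentence is false.

False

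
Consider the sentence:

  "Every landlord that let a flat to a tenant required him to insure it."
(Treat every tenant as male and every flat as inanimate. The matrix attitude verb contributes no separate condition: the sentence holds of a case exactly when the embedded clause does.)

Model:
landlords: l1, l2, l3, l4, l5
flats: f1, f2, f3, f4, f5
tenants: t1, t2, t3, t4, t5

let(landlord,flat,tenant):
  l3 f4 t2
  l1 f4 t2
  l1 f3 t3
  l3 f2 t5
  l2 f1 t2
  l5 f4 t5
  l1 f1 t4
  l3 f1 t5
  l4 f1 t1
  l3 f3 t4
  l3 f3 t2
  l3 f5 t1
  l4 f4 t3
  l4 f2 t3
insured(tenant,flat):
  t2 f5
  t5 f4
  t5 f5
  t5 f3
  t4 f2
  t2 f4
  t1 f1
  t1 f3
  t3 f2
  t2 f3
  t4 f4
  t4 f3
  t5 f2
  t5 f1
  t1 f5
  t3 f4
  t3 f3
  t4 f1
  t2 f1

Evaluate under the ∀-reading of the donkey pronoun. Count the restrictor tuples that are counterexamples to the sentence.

"him" takes "a tenant" as antecedent and "it" takes "a flat"; both are donkey pronouns co-varying with the restrictor.
Strong reading: for every (l,f,t) with let(l,f,t), insured(t,f).
Restrictor triples: (l1,f1,t4)→insured(t4,f1) ✓  (l1,f3,t3)→insured(t3,f3) ✓  (l1,f4,t2)→insured(t2,f4) ✓  (l2,f1,t2)→insured(t2,f1) ✓  (l3,f1,t5)→insured(t5,f1) ✓  (l3,f2,t5)→insured(t5,f2) ✓  (l3,f3,t2)→insured(t2,f3) ✓  (l3,f3,t4)→insured(t4,f3) ✓  (l3,f4,t2)→insured(t2,f4) ✓  (l3,f5,t1)→insured(t1,f5) ✓  (l4,f1,t1)→insured(t1,f1) ✓  (l4,f2,t3)→insured(t3,f2) ✓  (l4,f4,t3)→insured(t3,f4) ✓  (l5,f4,t5)→insured(t5,f4) ✓
Counterexamples (restrictor triples failing the scope): 0.

0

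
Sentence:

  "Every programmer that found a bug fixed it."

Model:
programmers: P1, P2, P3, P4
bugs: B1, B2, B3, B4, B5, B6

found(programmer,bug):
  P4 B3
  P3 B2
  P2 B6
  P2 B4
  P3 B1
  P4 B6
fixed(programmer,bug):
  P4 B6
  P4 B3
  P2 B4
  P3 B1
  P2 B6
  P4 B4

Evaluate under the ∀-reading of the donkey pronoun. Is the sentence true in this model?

False

"it" takes "a bug" as antecedent — a donkey pronoun bound across the clause boundary.
Strong reading: for every (p,b) with found(p,b), fixed(p,b).
Restrictor pairs: (P2,B4) ✓  (P2,B6) ✓  (P3,B1) ✓  (P3,B2) ✗  (P4,B3) ✓  (P4,B6) ✓
Counterexample: (P3,B2) is in found but fails the scope.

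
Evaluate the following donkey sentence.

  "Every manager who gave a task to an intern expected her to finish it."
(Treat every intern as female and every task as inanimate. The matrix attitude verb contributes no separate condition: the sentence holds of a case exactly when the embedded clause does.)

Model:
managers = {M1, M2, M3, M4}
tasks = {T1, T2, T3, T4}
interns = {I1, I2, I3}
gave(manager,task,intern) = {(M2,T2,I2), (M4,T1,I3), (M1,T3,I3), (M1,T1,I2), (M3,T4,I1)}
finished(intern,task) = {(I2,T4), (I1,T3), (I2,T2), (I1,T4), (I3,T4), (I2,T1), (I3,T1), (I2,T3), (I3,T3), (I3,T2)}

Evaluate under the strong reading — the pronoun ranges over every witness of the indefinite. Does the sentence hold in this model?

"her" takes "an intern" as antecedent and "it" takes "a task"; both are donkey pronouns co-varying with the restrictor.
Strong reading: for every (m,t,i) with gave(m,t,i), finished(i,t).
Restrictor triples: (M1,T1,I2)→finished(I2,T1) ✓  (M1,T3,I3)→finished(I3,T3) ✓  (M2,T2,I2)→finished(I2,T2) ✓  (M3,T4,I1)→finished(I1,T4) ✓  (M4,T1,I3)→finished(I3,T1) ✓
Every restrictor triple satisfies the scope.

True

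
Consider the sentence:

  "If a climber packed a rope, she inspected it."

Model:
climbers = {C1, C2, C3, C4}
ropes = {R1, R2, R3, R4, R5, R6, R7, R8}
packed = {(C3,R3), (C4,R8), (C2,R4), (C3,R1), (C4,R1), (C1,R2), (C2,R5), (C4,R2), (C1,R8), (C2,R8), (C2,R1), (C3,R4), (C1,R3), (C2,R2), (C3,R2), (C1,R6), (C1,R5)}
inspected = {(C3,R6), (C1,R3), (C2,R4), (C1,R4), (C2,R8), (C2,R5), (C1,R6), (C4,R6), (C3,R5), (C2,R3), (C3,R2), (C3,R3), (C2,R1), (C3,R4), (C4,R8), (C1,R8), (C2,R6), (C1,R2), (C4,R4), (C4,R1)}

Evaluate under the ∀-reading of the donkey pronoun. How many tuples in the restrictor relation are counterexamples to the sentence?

4

"it" takes "a rope" as antecedent — a donkey pronoun bound across the clause boundary.
Strong reading: for every (c,r) with packed(c,r), inspected(c,r).
Restrictor pairs: (C1,R2) ✓  (C1,R3) ✓  (C1,R5) ✗  (C1,R6) ✓  (C1,R8) ✓  (C2,R1) ✓  (C2,R2) ✗  (C2,R4) ✓  (C2,R5) ✓  (C2,R8) ✓  (C3,R1) ✗  (C3,R2) ✓  (C3,R3) ✓  (C3,R4) ✓  (C4,R1) ✓  (C4,R2) ✗  (C4,R8) ✓
Counterexamples (restrictor pairs failing the scope): 4.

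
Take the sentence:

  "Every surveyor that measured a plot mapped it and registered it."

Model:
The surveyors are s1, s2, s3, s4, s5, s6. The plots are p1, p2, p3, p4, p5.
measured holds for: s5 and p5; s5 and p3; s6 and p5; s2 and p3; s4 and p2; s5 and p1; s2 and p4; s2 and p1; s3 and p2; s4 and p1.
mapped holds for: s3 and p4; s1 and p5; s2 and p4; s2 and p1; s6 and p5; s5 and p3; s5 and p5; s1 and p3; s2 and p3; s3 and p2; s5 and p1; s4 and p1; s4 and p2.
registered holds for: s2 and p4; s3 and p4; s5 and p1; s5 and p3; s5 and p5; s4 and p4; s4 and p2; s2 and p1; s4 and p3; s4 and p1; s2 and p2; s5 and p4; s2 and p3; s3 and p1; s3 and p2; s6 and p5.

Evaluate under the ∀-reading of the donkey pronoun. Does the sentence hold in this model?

"it" takes "a plot" as antecedent — a donkey pronoun bound across the clause boundary.
Strong reading: for every (s,p) with measured(s,p), mapped(s,p) ∧ registered(s,p).
Restrictor pairs: (s2,p1) ✓  (s2,p3) ✓  (s2,p4) ✓  (s3,p2) ✓  (s4,p1) ✓  (s4,p2) ✓  (s5,p1) ✓  (s5,p3) ✓  (s5,p5) ✓  (s6,p5) ✓
Every restrictor pair satisfies the scope.

True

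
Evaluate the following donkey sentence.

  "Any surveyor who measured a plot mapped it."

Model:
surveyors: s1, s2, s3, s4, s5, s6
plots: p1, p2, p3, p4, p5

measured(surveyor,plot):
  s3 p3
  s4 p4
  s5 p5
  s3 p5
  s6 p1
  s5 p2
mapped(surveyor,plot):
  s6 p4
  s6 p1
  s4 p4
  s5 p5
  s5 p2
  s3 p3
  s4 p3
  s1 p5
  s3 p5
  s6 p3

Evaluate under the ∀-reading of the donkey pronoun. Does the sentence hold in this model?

True

"it" takes "a plot" as antecedent — a donkey pronoun bound across the clause boundary.
Strong reading: for every (s,p) with measured(s,p), mapped(s,p).
Restrictor pairs: (s3,p3) ✓  (s3,p5) ✓  (s4,p4) ✓  (s5,p2) ✓  (s5,p5) ✓  (s6,p1) ✓
Every restrictor pair satisfies the scope.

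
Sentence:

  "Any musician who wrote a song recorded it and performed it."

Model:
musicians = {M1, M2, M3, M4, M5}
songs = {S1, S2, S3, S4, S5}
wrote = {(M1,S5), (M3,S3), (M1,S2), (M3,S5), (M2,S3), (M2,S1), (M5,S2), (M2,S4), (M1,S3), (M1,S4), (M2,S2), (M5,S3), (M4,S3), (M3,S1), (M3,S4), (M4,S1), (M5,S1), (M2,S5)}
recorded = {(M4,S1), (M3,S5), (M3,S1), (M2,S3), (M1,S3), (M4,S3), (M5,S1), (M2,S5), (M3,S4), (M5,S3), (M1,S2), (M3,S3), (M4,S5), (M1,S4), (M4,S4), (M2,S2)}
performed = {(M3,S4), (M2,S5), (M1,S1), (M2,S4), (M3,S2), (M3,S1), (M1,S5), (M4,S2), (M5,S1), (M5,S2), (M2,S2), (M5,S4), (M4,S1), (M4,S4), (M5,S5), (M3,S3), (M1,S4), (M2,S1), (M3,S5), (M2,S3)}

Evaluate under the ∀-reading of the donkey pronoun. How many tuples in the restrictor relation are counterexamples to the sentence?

"it" takes "a song" as antecedent — a donkey pronoun bound across the clause boundary.
Strong reading: for every (m,s) with wrote(m,s), recorded(m,s) ∧ performed(m,s).
Restrictor pairs: (M1,S2) ✗  (M1,S3) ✗  (M1,S4) ✓  (M1,S5) ✗  (M2,S1) ✗  (M2,S2) ✓  (M2,S3) ✓  (M2,S4) ✗  (M2,S5) ✓  (M3,S1) ✓  (M3,S3) ✓  (M3,S4) ✓  (M3,S5) ✓  (M4,S1) ✓  (M4,S3) ✗  (M5,S1) ✓  (M5,S2) ✗  (M5,S3) ✗
Counterexamples (restrictor pairs failing the scope): 8.

8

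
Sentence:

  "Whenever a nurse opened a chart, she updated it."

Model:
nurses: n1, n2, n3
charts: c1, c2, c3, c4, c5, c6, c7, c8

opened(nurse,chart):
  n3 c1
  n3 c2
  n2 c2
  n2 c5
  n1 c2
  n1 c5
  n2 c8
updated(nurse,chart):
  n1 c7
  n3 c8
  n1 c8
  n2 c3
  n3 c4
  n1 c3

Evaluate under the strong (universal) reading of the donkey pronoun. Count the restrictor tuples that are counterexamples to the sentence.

7

"it" takes "a chart" as antecedent — a donkey pronoun bound across the clause boundary.
Strong reading: for every (n,c) with opened(n,c), updated(n,c).
Restrictor pairs: (n1,c2) ✗  (n1,c5) ✗  (n2,c2) ✗  (n2,c5) ✗  (n2,c8) ✗  (n3,c1) ✗  (n3,c2) ✗
Counterexamples (restrictor pairs failing the scope): 7.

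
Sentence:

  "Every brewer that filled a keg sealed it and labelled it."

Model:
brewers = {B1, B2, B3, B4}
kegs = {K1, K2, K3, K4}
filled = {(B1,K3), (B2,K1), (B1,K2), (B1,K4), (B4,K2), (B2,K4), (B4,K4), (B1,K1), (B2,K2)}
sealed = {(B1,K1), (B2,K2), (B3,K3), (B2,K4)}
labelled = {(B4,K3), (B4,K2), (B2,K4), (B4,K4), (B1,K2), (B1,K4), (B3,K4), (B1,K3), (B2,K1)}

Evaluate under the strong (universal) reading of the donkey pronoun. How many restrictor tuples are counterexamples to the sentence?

"it" takes "a keg" as antecedent — a donkey pronoun bound across the clause boundary.
Strong reading: for every (b,k) with filled(b,k), sealed(b,k) ∧ labelled(b,k).
Restrictor pairs: (B1,K1) ✗  (B1,K2) ✗  (B1,K3) ✗  (B1,K4) ✗  (B2,K1) ✗  (B2,K2) ✗  (B2,K4) ✓  (B4,K2) ✗  (B4,K4) ✗
Counterexamples (restrictor pairs failing the scope): 8.

8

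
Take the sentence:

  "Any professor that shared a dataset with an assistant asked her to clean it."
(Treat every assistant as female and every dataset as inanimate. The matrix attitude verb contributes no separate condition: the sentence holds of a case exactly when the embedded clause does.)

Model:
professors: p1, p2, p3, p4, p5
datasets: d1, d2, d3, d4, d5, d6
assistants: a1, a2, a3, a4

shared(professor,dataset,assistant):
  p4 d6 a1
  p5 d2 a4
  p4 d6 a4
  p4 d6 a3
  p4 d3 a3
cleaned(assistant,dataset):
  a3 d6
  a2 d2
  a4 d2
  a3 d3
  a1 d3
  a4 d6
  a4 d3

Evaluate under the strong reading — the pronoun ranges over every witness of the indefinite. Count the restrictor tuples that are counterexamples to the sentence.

"her" takes "an assistant" as antecedent and "it" takes "a dataset"; both are donkey pronouns co-varying with the restrictor.
Strong reading: for every (p,d,a) with shared(p,d,a), cleaned(a,d).
Restrictor triples: (p4,d3,a3)→cleaned(a3,d3) ✓  (p4,d6,a1)→cleaned(a1,d6) ✗  (p4,d6,a3)→cleaned(a3,d6) ✓  (p4,d6,a4)→cleaned(a4,d6) ✓  (p5,d2,a4)→cleaned(a4,d2) ✓
Counterexamples (restrictor triples failing the scope): 1.

1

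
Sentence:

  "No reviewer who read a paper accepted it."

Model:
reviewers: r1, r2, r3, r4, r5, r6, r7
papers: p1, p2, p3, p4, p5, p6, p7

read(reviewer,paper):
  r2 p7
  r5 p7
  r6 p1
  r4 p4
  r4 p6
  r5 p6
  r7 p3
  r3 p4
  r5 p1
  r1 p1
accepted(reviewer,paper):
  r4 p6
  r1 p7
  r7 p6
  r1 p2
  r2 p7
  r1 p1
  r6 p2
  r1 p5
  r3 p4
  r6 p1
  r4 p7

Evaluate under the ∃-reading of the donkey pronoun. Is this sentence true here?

"it" takes "a paper" as antecedent — a donkey pronoun bound across the clause boundary.
Truth condition: for no (r,p) with read(r,p) does accepted(r,p) hold.
Restrictor pairs — does the scope hold? (r1,p1):holds  (r2,p7):holds  (r3,p4):holds  (r4,p4):fails  (r4,p6):holds  (r5,p1):fails  (r5,p6):fails  (r5,p7):fails  (r6,p1):holds  (r7,p3):fails
Scope holds for 5 pair(s), so the sentence is false.

False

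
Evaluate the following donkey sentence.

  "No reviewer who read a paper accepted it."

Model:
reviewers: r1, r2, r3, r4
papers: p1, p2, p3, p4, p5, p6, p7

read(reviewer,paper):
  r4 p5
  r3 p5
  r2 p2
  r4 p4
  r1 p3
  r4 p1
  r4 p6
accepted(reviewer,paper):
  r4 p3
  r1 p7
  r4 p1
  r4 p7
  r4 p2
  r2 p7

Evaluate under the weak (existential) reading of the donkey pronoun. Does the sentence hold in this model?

"it" takes "a paper" as antecedent — a donkey pronoun bound across the clause boundary.
Truth condition: for no (r,p) with read(r,p) does accepted(r,p) hold.
Restrictor pairs — does the scope hold? (r1,p3):fails  (r2,p2):fails  (r3,p5):fails  (r4,p1):holds  (r4,p4):fails  (r4,p5):fails  (r4,p6):fails
Scope holds for 1 pair(s), so the sentence is false.

False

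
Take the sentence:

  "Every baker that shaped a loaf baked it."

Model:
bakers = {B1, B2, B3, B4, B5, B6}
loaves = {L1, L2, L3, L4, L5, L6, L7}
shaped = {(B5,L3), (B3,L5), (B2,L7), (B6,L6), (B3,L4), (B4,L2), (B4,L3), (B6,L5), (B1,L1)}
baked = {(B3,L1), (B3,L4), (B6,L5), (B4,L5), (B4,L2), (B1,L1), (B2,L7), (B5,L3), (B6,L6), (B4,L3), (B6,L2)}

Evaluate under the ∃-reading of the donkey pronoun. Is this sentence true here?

"it" takes "a loaf" as antecedent — a donkey pronoun bound across the clause boundary.
Weak reading: every baker b with some shaped-loaf has at least one shaped-loaf l such that baked(b,l).
Per baker: B1:✓  B2:✓  B3:✓  B4:✓  B5:✓  B6:✓
Every baker in the restrictor has a witness.

True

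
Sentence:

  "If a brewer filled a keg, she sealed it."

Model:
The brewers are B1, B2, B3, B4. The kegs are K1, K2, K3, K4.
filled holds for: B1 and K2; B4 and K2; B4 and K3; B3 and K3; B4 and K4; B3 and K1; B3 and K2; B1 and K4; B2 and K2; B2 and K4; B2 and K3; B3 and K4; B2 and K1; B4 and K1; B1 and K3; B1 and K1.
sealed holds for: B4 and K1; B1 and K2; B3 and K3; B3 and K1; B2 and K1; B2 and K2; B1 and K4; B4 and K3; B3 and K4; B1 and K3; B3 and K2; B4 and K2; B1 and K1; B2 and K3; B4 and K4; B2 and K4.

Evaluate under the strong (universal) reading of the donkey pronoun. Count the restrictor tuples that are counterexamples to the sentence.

"it" takes "a keg" as antecedent — a donkey pronoun bound across the clause boundary.
Strong reading: for every (b,k) with filled(b,k), sealed(b,k).
Restrictor pairs: (B1,K1) ✓  (B1,K2) ✓  (B1,K3) ✓  (B1,K4) ✓  (B2,K1) ✓  (B2,K2) ✓  (B2,K3) ✓  (B2,K4) ✓  (B3,K1) ✓  (B3,K2) ✓  (B3,K3) ✓  (B3,K4) ✓  (B4,K1) ✓  (B4,K2) ✓  (B4,K3) ✓  (B4,K4) ✓
Counterexamples (restrictor pairs failing the scope): 0.

0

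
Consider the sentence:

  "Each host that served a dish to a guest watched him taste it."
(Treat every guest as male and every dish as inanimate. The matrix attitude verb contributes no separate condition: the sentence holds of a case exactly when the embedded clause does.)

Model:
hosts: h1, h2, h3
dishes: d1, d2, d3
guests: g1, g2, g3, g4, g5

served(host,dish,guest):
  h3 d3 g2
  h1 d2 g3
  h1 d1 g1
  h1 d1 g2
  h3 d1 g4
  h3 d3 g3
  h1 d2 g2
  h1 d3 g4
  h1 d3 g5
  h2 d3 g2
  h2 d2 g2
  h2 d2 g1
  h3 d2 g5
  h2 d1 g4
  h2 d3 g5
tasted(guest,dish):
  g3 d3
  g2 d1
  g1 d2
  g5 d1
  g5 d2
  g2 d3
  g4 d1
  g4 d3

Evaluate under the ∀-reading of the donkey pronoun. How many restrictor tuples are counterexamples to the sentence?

"him" takes "a guest" as antecedent and "it" takes "a dish"; both are donkey pronouns co-varying with the restrictor.
Strong reading: for every (h,d,g) with served(h,d,g), tasted(g,d).
Restrictor triples: (h1,d1,g1)→tasted(g1,d1) ✗  (h1,d1,g2)→tasted(g2,d1) ✓  (h1,d2,g2)→tasted(g2,d2) ✗  (h1,d2,g3)→tasted(g3,d2) ✗  (h1,d3,g4)→tasted(g4,d3) ✓  (h1,d3,g5)→tasted(g5,d3) ✗  (h2,d1,g4)→tasted(g4,d1) ✓  (h2,d2,g1)→tasted(g1,d2) ✓  (h2,d2,g2)→tasted(g2,d2) ✗  (h2,d3,g2)→tasted(g2,d3) ✓  (h2,d3,g5)→tasted(g5,d3) ✗  (h3,d1,g4)→tasted(g4,d1) ✓  (h3,d2,g5)→tasted(g5,d2) ✓  (h3,d3,g2)→tasted(g2,d3) ✓  (h3,d3,g3)→tasted(g3,d3) ✓
Counterexamples (restrictor triples failing the scope): 6.

6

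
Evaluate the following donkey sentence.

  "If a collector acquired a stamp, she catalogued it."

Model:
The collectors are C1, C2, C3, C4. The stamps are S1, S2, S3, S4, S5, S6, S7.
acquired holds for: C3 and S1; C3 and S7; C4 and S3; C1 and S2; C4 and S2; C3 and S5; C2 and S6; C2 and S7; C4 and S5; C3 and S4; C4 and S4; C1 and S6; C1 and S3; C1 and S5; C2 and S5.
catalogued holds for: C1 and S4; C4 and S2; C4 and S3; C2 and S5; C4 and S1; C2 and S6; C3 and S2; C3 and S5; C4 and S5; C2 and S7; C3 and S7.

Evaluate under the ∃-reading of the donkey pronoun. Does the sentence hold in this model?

"it" takes "a stamp" as antecedent — a donkey pronoun bound across the clause boundary.
Weak reading: every collector c with some acquired-stamp has at least one acquired-stamp s such that catalogued(c,s).
Per collector: C1:✗  C2:✓  C3:✓  C4:✓
C1 has no witness among its acquired-stamps.

False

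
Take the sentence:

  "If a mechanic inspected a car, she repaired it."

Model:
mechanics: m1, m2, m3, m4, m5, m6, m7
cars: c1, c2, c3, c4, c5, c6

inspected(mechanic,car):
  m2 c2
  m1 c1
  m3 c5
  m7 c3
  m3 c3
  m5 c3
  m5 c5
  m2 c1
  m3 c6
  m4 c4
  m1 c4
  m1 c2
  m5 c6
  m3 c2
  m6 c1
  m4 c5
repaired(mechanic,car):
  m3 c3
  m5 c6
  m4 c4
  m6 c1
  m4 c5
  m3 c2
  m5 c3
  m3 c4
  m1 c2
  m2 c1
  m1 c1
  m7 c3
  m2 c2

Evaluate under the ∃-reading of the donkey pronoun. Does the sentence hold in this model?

True

"it" takes "a car" as antecedent — a donkey pronoun bound across the clause boundary.
Weak reading: every mechanic m with some inspected-car has at least one inspected-car c such that repaired(m,c).
Per mechanic: m1:✓  m2:✓  m3:✓  m4:✓  m5:✓  m6:✓  m7:✓
Every mechanic in the restrictor has a witness.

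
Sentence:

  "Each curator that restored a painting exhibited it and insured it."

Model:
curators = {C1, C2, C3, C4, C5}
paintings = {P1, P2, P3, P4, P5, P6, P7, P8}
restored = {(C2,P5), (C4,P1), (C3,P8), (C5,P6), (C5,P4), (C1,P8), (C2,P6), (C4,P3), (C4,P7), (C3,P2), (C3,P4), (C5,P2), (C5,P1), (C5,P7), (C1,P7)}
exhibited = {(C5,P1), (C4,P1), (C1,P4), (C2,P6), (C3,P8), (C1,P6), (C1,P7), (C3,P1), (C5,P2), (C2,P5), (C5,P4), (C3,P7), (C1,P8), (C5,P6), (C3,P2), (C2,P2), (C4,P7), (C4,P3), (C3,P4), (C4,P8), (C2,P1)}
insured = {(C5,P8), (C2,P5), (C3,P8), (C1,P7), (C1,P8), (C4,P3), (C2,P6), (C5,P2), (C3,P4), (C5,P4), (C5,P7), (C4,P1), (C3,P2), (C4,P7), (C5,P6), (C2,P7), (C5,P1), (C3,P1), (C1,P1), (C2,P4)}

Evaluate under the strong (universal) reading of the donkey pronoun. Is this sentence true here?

"it" takes "a painting" as antecedent — a donkey pronoun bound across the clause boundary.
Strong reading: for every (c,p) with restored(c,p), exhibited(c,p) ∧ insured(c,p).
Restrictor pairs: (C1,P7) ✓  (C1,P8) ✓  (C2,P5) ✓  (C2,P6) ✓  (C3,P2) ✓  (C3,P4) ✓  (C3,P8) ✓  (C4,P1) ✓  (C4,P3) ✓  (C4,P7) ✓  (C5,P1) ✓  (C5,P2) ✓  (C5,P4) ✓  (C5,P6) ✓  (C5,P7) ✗
Counterexample: (C5,P7) is in restored but fails the scope.

False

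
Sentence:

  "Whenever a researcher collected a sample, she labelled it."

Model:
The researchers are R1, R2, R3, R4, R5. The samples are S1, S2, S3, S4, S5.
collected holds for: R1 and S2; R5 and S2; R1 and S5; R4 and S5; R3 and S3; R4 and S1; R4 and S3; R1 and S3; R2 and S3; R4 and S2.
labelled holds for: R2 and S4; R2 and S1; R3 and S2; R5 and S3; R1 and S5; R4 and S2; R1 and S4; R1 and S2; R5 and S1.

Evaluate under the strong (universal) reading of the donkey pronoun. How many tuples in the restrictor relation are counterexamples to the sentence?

7

"it" takes "a sample" as antecedent — a donkey pronoun bound across the clause boundary.
Strong reading: for every (r,s) with collected(r,s), labelled(r,s).
Restrictor pairs: (R1,S2) ✓  (R1,S3) ✗  (R1,S5) ✓  (R2,S3) ✗  (R3,S3) ✗  (R4,S1) ✗  (R4,S2) ✓  (R4,S3) ✗  (R4,S5) ✗  (R5,S2) ✗
Counterexamples (restrictor pairs failing the scope): 7.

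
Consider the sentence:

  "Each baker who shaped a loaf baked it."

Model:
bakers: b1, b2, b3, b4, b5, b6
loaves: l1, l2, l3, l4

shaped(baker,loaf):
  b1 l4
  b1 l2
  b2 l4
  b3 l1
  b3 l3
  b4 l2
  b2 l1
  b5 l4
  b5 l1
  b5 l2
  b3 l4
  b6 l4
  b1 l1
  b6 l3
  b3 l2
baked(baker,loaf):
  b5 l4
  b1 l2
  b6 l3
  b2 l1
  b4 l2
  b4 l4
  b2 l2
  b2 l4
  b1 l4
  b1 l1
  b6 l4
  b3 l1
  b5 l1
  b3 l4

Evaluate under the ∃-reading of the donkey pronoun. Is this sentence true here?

"it" takes "a loaf" as antecedent — a donkey pronoun bound across the clause boundary.
Weak reading: every baker b with some shaped-loaf has at least one shaped-loaf l such that baked(b,l).
Per baker: b1:✓  b2:✓  b3:✓  b4:✓  b5:✓  b6:✓
Every baker in the restrictor has a witness.

True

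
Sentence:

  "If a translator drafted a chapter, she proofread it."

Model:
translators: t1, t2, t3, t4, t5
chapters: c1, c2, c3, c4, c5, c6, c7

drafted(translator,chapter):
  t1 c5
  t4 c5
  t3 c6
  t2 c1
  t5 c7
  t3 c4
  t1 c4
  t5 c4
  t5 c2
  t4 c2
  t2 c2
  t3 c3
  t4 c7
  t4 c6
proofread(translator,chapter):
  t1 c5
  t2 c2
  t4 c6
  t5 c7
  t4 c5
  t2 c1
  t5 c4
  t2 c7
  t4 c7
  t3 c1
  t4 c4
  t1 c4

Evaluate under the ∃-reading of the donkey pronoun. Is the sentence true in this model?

False

"it" takes "a chapter" as antecedent — a donkey pronoun bound across the clause boundary.
Weak reading: every translator t with some drafted-chapter has at least one drafted-chapter c such that proofread(t,c).
Per translator: t1:✓  t2:✓  t3:✗  t4:✓  t5:✓
t3 has no witness among its drafted-chapters.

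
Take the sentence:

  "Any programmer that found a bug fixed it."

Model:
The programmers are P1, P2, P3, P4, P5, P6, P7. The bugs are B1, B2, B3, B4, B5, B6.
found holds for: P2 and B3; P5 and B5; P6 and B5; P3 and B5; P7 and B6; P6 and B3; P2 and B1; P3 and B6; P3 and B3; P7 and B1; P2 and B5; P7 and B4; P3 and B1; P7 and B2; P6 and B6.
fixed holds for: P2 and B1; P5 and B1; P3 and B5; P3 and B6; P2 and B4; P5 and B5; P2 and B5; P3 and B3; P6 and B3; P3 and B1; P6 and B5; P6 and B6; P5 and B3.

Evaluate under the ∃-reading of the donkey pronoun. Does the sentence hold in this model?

"it" takes "a bug" as antecedent — a donkey pronoun bound across the clause boundary.
Weak reading: every programmer p with some found-bug has at least one found-bug b such that fixed(p,b).
Per programmer: P2:✓  P3:✓  P5:✓  P6:✓  P7:✗
P7 has no witness among its found-bugs.

False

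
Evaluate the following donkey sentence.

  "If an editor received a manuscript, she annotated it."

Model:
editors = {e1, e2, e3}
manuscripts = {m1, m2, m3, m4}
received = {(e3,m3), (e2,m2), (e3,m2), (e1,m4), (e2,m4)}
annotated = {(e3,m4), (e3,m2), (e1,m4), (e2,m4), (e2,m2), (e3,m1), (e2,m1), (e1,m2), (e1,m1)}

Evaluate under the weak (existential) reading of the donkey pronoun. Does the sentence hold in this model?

"it" takes "a manuscript" as antecedent — a donkey pronoun bound across the clause boundary.
Weak reading: every editor e with some received-manuscript has at least one received-manuscript m such that annotated(e,m).
Per editor: e1:✓  e2:✓  e3:✓
Every editor in the restrictor has a witness.

True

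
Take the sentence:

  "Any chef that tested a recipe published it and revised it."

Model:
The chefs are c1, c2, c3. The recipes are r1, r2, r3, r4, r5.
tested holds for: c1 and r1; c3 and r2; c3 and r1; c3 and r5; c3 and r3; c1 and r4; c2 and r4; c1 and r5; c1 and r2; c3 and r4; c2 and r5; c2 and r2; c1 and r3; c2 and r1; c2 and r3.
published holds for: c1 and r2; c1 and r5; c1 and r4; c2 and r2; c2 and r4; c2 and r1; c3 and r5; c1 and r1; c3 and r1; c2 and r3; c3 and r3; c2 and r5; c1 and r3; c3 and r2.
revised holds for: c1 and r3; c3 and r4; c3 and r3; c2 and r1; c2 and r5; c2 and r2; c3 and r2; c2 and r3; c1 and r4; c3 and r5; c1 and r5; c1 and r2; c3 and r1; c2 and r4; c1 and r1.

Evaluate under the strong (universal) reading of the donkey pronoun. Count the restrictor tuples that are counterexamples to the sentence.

"it" takes "a recipe" as antecedent — a donkey pronoun bound across the clause boundary.
Strong reading: for every (c,r) with tested(c,r), published(c,r) ∧ revised(c,r).
Restrictor pairs: (c1,r1) ✓  (c1,r2) ✓  (c1,r3) ✓  (c1,r4) ✓  (c1,r5) ✓  (c2,r1) ✓  (c2,r2) ✓  (c2,r3) ✓  (c2,r4) ✓  (c2,r5) ✓  (c3,r1) ✓  (c3,r2) ✓  (c3,r3) ✓  (c3,r4) ✗  (c3,r5) ✓
Counterexamples (restrictor pairs failing the scope): 1.

1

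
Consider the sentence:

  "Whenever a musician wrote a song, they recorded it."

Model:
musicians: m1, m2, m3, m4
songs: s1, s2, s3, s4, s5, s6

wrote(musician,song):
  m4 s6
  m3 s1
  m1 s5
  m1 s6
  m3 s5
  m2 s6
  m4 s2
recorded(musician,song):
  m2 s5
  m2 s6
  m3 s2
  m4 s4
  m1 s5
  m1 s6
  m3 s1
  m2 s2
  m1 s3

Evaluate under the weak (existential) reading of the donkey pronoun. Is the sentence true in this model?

"it" takes "a song" as antecedent — a donkey pronoun bound across the clause boundary.
Weak reading: every musician m with some wrote-song has at least one wrote-song s such that recorded(m,s).
Per musician: m1:✓  m2:✓  m3:✓  m4:✗
m4 has no witness among its wrote-songs.

False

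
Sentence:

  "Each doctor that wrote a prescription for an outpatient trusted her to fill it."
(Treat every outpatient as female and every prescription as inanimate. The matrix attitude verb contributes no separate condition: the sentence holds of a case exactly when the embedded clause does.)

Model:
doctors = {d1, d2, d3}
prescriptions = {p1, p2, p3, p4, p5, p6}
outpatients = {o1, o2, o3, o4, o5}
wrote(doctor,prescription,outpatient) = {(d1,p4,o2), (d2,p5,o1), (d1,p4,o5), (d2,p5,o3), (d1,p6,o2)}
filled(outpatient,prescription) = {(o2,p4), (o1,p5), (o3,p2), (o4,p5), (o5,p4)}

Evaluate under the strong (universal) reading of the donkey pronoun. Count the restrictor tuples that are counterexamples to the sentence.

"her" takes "an outpatient" as antecedent and "it" takes "a prescription"; both are donkey pronouns co-varying with the restrictor.
Strong reading: for every (d,p,o) with wrote(d,p,o), filled(o,p).
Restrictor triples: (d1,p4,o2)→filled(o2,p4) ✓  (d1,p4,o5)→filled(o5,p4) ✓  (d1,p6,o2)→filled(o2,p6) ✗  (d2,p5,o1)→filled(o1,p5) ✓  (d2,p5,o3)→filled(o3,p5) ✗
Counterexamples (restrictor triples failing the scope): 2.

2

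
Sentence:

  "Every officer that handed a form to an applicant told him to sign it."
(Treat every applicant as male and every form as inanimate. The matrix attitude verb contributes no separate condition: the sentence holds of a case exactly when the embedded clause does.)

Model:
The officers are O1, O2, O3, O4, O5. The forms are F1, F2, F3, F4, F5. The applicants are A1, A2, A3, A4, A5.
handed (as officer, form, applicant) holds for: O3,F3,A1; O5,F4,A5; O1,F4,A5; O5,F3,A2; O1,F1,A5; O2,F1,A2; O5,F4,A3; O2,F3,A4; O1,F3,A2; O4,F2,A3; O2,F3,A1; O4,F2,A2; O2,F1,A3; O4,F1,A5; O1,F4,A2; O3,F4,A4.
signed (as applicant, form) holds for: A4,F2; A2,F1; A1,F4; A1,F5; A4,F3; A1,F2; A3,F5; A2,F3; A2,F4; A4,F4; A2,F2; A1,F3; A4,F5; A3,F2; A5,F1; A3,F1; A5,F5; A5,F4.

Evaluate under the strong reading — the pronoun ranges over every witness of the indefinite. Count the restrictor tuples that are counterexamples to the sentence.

1

"him" takes "an applicant" as antecedent and "it" takes "a form"; both are donkey pronouns co-varying with the restrictor.
Strong reading: for every (o,f,a) with handed(o,f,a), signed(a,f).
Restrictor triples: (O1,F1,A5)→signed(A5,F1) ✓  (O1,F3,A2)→signed(A2,F3) ✓  (O1,F4,A2)→signed(A2,F4) ✓  (O1,F4,A5)→signed(A5,F4) ✓  (O2,F1,A2)→signed(A2,F1) ✓  (O2,F1,A3)→signed(A3,F1) ✓  (O2,F3,A1)→signed(A1,F3) ✓  (O2,F3,A4)→signed(A4,F3) ✓  (O3,F3,A1)→signed(A1,F3) ✓  (O3,F4,A4)→signed(A4,F4) ✓  (O4,F1,A5)→signed(A5,F1) ✓  (O4,F2,A2)→signed(A2,F2) ✓  (O4,F2,A3)→signed(A3,F2) ✓  (O5,F3,A2)→signed(A2,F3) ✓  (O5,F4,A3)→signed(A3,F4) ✗  (O5,F4,A5)→signed(A5,F4) ✓
Counterexamples (restrictor triples failing the scope): 1.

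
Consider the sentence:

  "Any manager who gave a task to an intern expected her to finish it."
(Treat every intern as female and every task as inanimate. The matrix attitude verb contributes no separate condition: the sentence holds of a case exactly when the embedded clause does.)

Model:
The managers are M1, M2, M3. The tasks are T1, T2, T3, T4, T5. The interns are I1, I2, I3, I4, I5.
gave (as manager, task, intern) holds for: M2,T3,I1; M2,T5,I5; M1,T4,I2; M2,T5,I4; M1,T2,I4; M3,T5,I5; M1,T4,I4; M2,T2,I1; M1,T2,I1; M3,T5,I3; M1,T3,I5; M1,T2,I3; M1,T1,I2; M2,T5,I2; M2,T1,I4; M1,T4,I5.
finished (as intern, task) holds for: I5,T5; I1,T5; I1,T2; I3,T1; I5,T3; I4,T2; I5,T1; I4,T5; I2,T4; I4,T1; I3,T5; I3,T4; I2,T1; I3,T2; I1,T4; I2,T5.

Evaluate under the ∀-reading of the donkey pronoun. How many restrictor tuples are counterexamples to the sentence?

3

"her" takes "an intern" as antecedent and "it" takes "a task"; both are donkey pronouns co-varying with the restrictor.
Strong reading: for every (m,t,i) with gave(m,t,i), finished(i,t).
Restrictor triples: (M1,T1,I2)→finished(I2,T1) ✓  (M1,T2,I1)→finished(I1,T2) ✓  (M1,T2,I3)→finished(I3,T2) ✓  (M1,T2,I4)→finished(I4,T2) ✓  (M1,T3,I5)→finished(I5,T3) ✓  (M1,T4,I2)→finished(I2,T4) ✓  (M1,T4,I4)→finished(I4,T4) ✗  (M1,T4,I5)→finished(I5,T4) ✗  (M2,T1,I4)→finished(I4,T1) ✓  (M2,T2,I1)→finished(I1,T2) ✓  (M2,T3,I1)→finished(I1,T3) ✗  (M2,T5,I2)→finished(I2,T5) ✓  (M2,T5,I4)→finished(I4,T5) ✓  (M2,T5,I5)→finished(I5,T5) ✓  (M3,T5,I3)→finished(I3,T5) ✓  (M3,T5,I5)→finished(I5,T5) ✓
Counterexamples (restrictor triples failing the scope): 3.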